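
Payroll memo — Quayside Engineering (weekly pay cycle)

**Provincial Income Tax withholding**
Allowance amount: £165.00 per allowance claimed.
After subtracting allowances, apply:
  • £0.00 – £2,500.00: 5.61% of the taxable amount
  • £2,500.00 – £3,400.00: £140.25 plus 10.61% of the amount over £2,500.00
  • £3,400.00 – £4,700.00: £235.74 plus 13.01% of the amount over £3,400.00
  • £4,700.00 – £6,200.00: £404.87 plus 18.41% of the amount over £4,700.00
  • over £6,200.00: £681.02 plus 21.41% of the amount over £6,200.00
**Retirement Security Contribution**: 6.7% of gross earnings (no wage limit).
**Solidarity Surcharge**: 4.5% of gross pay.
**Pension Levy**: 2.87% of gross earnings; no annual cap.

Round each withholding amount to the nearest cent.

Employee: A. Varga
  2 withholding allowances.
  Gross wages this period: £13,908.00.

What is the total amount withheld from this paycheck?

Provincial Income Tax: taxable = £13,908.00 − 2×£165.00 = £13,578.00
  £681.02 + 21.41% × (£13,578.00 − £6,200.00) = £681.02 + 21.41% × £7,378.00 = £2,260.65
Retirement Security Contribution: 6.7% × £13,908.00 = £931.84
Solidarity Surcharge: 4.5% × £13,908.00 = £625.86
Pension Levy: 2.87% × £13,908.00 = £399.16
Total: £2,260.65 + £931.84 + £625.86 + £399.16 = £4,217.51

£4,217.51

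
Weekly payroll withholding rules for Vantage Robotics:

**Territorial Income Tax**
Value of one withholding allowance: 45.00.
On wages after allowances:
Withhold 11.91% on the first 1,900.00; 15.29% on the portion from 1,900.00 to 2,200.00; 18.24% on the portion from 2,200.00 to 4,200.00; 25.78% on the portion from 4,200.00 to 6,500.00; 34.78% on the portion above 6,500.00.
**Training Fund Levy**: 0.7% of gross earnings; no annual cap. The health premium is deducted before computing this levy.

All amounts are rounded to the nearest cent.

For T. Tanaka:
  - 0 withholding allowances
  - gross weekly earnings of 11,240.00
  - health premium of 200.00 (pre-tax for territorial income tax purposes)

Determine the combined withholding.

2,886.19

Territorial Income Tax: taxable = 11,240.00 − 200.00 = 11,040.00
  1,229.90 + 34.78% × (11,040.00 − 6,500.00) = 1,229.90 + 34.78% × 4,540.00 = 2,808.91
Training Fund Levy: 0.7% × 11,040.00 = 77.28
Total: 2,808.91 + 77.28 = 2,886.19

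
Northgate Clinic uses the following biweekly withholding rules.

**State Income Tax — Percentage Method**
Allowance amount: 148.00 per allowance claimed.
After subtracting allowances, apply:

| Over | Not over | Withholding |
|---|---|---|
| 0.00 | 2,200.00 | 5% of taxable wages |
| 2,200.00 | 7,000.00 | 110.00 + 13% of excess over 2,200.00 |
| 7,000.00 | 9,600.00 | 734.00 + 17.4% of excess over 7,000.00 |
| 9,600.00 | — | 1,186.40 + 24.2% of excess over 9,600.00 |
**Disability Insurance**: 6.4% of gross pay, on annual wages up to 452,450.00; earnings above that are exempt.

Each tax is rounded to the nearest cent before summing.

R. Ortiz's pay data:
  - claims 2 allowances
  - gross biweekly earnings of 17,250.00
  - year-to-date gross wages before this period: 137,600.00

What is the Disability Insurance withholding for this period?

1,104.00

Disability Insurance: 6.4% × 17,250.00 = 1,104.00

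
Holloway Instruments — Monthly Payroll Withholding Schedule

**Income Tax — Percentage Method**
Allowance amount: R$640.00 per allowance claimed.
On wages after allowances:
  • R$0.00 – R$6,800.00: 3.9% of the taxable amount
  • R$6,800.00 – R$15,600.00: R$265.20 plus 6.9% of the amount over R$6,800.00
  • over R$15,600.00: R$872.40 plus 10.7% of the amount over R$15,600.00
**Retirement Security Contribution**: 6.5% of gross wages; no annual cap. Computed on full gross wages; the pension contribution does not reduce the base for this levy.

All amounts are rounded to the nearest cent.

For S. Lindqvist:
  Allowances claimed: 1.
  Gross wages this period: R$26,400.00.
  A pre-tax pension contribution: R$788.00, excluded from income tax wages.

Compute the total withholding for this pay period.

R$3,591.20

Income Tax: taxable = R$26,400.00 − R$788.00 − 1×R$640.00 = R$24,972.00
  R$872.40 + 10.7% × (R$24,972.00 − R$15,600.00) = R$872.40 + 10.7% × R$9,372.00 = R$1,875.20
Retirement Security Contribution: 6.5% × R$26,400.00 = R$1,716.00
Total: R$1,875.20 + R$1,716.00 = R$3,591.20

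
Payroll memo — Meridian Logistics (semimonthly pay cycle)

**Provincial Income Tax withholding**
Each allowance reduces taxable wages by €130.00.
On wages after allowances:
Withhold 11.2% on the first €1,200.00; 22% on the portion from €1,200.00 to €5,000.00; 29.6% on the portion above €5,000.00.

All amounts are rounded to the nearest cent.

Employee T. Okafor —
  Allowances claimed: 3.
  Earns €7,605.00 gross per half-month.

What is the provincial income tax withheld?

Provincial Income Tax: taxable = €7,605.00 − 3×€130.00 = €7,215.00
  €970.40 + 29.6% × (€7,215.00 − €5,000.00) = €970.40 + 29.6% × €2,215.00 = €1,626.04

€1,626.04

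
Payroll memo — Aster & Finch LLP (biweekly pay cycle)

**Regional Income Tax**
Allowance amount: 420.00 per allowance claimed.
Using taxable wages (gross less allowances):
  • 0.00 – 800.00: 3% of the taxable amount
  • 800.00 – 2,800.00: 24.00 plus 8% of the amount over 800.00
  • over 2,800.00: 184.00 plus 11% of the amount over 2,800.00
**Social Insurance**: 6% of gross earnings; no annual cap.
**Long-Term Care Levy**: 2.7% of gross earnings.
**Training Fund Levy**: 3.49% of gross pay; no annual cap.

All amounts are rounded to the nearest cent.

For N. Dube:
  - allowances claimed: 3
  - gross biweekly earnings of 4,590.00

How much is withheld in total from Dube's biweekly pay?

Regional Income Tax: taxable = 4,590.00 − 3×420.00 = 3,330.00
  184.00 + 11% × (3,330.00 − 2,800.00) = 184.00 + 11% × 530.00 = 242.30
Social Insurance: 6% × 4,590.00 = 275.40
Long-Term Care Levy: 2.7% × 4,590.00 = 123.93
Training Fund Levy: 3.49% × 4,590.00 = 160.19
Total: 242.30 + 275.40 + 123.93 + 160.19 = 801.82

801.82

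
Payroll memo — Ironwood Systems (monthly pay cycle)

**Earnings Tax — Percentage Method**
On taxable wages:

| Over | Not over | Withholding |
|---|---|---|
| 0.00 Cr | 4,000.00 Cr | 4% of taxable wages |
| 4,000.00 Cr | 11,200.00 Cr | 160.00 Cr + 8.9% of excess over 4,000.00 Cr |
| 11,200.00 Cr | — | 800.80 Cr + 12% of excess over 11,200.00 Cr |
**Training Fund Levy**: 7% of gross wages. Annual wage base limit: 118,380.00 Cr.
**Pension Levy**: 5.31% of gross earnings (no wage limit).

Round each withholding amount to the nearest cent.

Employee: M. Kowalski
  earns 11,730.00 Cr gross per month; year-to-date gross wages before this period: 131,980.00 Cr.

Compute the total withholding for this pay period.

Earnings Tax: taxable = 11,730.00 Cr
  800.80 Cr + 12% × (11,730.00 Cr − 11,200.00 Cr) = 800.80 Cr + 12% × 530.00 Cr = 864.40 Cr
Training Fund Levy: YTD 131,980.00 Cr ≥ cap 118,380.00 Cr → 0.00 Cr
Pension Levy: 5.31% × 11,730.00 Cr = 622.86 Cr
Total: 864.40 Cr + 0.00 Cr + 622.86 Cr = 1,487.26 Cr

1,487.26 Cr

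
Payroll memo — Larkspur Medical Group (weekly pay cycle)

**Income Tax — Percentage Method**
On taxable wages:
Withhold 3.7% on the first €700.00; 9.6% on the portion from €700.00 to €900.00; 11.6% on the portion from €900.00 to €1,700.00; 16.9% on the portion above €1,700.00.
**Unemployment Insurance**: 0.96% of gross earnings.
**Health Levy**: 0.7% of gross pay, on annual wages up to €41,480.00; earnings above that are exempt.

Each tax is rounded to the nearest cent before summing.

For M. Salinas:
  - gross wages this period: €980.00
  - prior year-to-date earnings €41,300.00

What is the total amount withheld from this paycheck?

Income Tax: taxable = €980.00
  €45.10 + 11.6% × (€980.00 − €900.00) = €45.10 + 11.6% × €80.00 = €54.38
Unemployment Insurance: 0.96% × €980.00 = €9.41
Health Levy: cap €41,480.00 − YTD €41,300.00 = €180.00 subject; 0.7% × €180.00 = €1.26
Total: €54.38 + €9.41 + €1.26 = €65.05

€65.05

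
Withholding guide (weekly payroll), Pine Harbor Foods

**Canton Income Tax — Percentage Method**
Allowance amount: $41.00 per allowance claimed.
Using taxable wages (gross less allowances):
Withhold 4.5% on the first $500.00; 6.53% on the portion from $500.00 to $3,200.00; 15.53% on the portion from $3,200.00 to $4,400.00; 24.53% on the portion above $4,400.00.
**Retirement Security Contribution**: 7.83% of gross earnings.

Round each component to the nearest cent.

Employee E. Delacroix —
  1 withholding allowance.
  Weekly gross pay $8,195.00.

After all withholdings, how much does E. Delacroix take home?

$6,247.30

Canton Income Tax: taxable = $8,195.00 − 1×$41.00 = $8,154.00
  $385.17 + 24.53% × ($8,154.00 − $4,400.00) = $385.17 + 24.53% × $3,754.00 = $1,306.03
Retirement Security Contribution: 7.83% × $8,195.00 = $641.67
Total withheld: $1,306.03 + $641.67 = $1,947.70
Net pay: $8,195.00 − $1,947.70 = $6,247.30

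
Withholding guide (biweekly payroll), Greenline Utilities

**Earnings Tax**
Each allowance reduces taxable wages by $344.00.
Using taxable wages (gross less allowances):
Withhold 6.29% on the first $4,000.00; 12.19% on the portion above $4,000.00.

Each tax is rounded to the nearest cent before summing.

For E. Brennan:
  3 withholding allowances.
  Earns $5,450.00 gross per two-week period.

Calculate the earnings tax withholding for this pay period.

Earnings Tax: taxable = $5,450.00 − 3×$344.00 = $4,418.00
  $251.60 + 12.19% × ($4,418.00 − $4,000.00) = $251.60 + 12.19% × $418.00 = $302.55

$302.55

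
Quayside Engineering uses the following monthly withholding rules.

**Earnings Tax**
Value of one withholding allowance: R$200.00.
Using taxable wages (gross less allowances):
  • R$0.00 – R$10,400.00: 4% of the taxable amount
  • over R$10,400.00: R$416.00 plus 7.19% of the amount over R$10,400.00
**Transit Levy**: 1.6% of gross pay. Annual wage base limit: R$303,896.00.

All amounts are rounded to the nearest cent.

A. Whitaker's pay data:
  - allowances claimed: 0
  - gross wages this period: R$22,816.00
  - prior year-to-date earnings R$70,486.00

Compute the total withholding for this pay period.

Earnings Tax: taxable = R$22,816.00
  R$416.00 + 7.19% × (R$22,816.00 − R$10,400.00) = R$416.00 + 7.19% × R$12,416.00 = R$1,308.71
Transit Levy: 1.6% × R$22,816.00 = R$365.06
Total: R$1,308.71 + R$365.06 = R$1,673.77

R$1,673.77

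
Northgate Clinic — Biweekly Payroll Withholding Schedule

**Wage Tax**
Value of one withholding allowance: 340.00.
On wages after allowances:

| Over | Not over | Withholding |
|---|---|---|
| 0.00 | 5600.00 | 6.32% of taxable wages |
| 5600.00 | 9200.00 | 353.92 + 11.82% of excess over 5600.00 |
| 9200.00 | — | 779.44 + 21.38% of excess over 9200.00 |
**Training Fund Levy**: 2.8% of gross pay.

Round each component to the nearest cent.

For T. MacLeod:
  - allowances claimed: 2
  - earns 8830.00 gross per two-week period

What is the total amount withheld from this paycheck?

Wage Tax: taxable = 8830.00 − 2×340.00 = 8150.00
  353.92 + 11.82% × (8150.00 − 5600.00) = 353.92 + 11.82% × 2550.00 = 655.33
Training Fund Levy: 2.8% × 8830.00 = 247.24
Total: 655.33 + 247.24 = 902.57

902.57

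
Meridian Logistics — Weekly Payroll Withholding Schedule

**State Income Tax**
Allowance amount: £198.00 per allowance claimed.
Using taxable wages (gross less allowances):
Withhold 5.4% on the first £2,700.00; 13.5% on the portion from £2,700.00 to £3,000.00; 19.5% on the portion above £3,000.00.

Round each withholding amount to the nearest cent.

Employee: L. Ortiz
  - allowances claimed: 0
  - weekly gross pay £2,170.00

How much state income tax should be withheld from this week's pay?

£117.18

State Income Tax: taxable = £2,170.00
  5.4% × £2,170.00 = £117.18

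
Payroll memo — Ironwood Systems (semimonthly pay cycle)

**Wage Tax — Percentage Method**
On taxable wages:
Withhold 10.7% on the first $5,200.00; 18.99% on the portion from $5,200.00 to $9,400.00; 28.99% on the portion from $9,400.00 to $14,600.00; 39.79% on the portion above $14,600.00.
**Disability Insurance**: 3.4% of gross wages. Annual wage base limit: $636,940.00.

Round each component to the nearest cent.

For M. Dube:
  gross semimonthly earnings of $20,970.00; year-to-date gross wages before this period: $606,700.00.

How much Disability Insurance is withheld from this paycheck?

$712.98

Disability Insurance: 3.4% × $20,970.00 = $712.98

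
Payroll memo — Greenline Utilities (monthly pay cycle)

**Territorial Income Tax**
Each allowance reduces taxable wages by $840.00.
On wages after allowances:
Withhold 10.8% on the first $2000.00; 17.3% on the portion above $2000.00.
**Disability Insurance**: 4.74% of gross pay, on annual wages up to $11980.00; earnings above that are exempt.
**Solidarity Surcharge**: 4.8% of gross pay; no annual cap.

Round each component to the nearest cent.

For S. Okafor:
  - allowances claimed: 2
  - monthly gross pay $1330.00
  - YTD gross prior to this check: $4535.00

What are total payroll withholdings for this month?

$126.88

Territorial Income Tax: taxable = $1330.00 − 2×$840.00 = $-350.00
  Taxable ≤ 0 → $0.00
Disability Insurance: 4.74% × $1330.00 = $63.04
Solidarity Surcharge: 4.8% × $1330.00 = $63.84
Total: $0.00 + $63.04 + $63.84 = $126.88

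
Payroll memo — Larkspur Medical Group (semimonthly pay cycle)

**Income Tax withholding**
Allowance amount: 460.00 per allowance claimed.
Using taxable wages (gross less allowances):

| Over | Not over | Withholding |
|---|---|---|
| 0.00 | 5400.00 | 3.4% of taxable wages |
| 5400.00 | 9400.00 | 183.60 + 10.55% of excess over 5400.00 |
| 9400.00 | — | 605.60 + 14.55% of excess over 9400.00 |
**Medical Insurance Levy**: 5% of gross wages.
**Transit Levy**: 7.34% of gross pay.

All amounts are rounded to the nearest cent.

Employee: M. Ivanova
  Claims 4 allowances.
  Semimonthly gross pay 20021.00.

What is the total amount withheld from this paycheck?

4353.83

Income Tax: taxable = 20021.00 − 4×460.00 = 18181.00
  605.60 + 14.55% × (18181.00 − 9400.00) = 605.60 + 14.55% × 8781.00 = 1883.24
Medical Insurance Levy: 5% × 20021.00 = 1001.05
Transit Levy: 7.34% × 20021.00 = 1469.54
Total: 1883.24 + 1001.05 + 1469.54 = 4353.83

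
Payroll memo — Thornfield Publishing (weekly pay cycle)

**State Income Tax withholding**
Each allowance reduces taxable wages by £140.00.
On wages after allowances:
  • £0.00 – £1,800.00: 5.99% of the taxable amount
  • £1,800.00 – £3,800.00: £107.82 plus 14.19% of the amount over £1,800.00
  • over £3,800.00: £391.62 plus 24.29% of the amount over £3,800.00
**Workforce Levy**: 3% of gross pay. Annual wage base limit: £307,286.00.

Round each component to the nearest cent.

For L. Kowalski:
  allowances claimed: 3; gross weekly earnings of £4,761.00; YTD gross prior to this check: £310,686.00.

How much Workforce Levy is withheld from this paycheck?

£0.00

Workforce Levy: YTD £310,686.00 ≥ cap £307,286.00 → £0.00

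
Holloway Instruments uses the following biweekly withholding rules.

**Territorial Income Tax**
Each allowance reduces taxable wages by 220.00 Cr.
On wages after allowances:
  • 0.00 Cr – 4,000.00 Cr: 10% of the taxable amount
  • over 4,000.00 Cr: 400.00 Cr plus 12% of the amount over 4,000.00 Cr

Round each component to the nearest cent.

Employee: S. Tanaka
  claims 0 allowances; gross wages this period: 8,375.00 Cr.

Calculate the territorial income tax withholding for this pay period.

925.00 Cr

Territorial Income Tax: taxable = 8,375.00 Cr
  400.00 Cr + 12% × (8,375.00 Cr − 4,000.00 Cr) = 400.00 Cr + 12% × 4,375.00 Cr = 925.00 Cr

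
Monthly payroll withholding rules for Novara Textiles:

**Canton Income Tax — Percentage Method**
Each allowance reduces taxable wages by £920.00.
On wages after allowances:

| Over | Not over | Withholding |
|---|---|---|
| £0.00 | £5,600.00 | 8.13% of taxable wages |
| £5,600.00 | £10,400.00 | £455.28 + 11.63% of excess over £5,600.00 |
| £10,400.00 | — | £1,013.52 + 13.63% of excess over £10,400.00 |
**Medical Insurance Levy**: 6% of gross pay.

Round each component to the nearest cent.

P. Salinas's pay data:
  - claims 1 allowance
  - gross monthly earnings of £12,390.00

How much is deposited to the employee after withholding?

Canton Income Tax: taxable = £12,390.00 − 1×£920.00 = £11,470.00
  £1,013.52 + 13.63% × (£11,470.00 − £10,400.00) = £1,013.52 + 13.63% × £1,070.00 = £1,159.36
Medical Insurance Levy: 6% × £12,390.00 = £743.40
Total withheld: £1,159.36 + £743.40 = £1,902.76
Net pay: £12,390.00 − £1,902.76 = £10,487.24

£10,487.24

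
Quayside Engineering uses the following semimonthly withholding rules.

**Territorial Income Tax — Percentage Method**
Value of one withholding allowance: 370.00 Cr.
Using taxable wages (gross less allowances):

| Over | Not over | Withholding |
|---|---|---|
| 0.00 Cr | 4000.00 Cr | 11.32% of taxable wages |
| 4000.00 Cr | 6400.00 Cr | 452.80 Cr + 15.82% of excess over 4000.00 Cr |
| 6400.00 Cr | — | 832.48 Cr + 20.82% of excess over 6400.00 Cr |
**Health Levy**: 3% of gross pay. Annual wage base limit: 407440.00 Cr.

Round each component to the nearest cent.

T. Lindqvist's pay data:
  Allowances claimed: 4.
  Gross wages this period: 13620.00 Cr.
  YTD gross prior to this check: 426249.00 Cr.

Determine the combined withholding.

Territorial Income Tax: taxable = 13620.00 Cr − 4×370.00 Cr = 12140.00 Cr
  832.48 Cr + 20.82% × (12140.00 Cr − 6400.00 Cr) = 832.48 Cr + 20.82% × 5740.00 Cr = 2027.55 Cr
Health Levy: YTD 426249.00 Cr ≥ cap 407440.00 Cr → 0.00 Cr
Total: 2027.55 Cr + 0.00 Cr = 2027.55 Cr

2027.55 Cr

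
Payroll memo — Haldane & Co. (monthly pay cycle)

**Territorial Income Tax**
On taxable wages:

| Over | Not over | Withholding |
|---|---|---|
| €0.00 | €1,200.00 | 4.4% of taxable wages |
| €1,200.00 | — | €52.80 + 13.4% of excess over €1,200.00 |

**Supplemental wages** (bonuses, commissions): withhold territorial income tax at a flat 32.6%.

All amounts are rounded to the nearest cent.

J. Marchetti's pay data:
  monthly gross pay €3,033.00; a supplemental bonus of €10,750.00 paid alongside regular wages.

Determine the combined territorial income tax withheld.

€3,802.92

Territorial Income Tax: taxable = €3,033.00
  €52.80 + 13.4% × (€3,033.00 − €1,200.00) = €52.80 + 13.4% × €1,833.00 = €298.42
Supplemental (32.6% flat on bonus): 32.6% × €10,750.00 = €3,504.50
Total territorial income tax: €298.42 + €3,504.50 = €3,802.92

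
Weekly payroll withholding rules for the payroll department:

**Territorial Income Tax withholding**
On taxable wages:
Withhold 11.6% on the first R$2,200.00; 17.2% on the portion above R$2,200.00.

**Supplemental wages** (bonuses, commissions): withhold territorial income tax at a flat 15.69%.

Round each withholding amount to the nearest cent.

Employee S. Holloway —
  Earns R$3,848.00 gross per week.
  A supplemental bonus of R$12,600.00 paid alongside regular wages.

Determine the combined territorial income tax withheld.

Territorial Income Tax: taxable = R$3,848.00
  R$255.20 + 17.2% × (R$3,848.00 − R$2,200.00) = R$255.20 + 17.2% × R$1,648.00 = R$538.66
Supplemental (15.69% flat on bonus): 15.69% × R$12,600.00 = R$1,976.94
Total territorial income tax: R$538.66 + R$1,976.94 = R$2,515.60

R$2,515.60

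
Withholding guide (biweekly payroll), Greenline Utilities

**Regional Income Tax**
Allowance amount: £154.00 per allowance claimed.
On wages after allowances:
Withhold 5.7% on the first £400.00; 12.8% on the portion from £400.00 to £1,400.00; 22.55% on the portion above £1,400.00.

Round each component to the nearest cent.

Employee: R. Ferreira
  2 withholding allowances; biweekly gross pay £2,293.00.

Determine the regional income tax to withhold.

£282.72

Regional Income Tax: taxable = £2,293.00 − 2×£154.00 = £1,985.00
  £150.80 + 22.55% × (£1,985.00 − £1,400.00) = £150.80 + 22.55% × £585.00 = £282.72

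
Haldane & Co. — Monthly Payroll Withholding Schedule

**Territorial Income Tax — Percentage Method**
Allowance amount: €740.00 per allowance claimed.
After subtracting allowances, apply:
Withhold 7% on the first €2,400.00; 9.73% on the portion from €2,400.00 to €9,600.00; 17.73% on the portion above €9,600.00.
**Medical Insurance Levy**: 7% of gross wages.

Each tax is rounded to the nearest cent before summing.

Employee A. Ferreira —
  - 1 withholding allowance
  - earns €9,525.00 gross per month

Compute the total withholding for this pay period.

€1,456.01

Territorial Income Tax: taxable = €9,525.00 − 1×€740.00 = €8,785.00
  €168.00 + 9.73% × (€8,785.00 − €2,400.00) = €168.00 + 9.73% × €6,385.00 = €789.26
Medical Insurance Levy: 7% × €9,525.00 = €666.75
Total: €789.26 + €666.75 = €1,456.01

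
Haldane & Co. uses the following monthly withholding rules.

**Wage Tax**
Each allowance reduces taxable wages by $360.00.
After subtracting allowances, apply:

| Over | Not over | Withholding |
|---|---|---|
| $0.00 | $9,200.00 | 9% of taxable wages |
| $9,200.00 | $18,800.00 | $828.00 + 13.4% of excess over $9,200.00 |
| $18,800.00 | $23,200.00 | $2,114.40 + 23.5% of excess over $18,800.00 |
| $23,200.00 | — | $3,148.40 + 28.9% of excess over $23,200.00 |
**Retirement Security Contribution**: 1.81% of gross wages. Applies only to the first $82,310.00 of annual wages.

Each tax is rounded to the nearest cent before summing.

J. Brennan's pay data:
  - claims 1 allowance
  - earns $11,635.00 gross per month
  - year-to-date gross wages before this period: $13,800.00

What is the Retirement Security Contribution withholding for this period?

Retirement Security Contribution: 1.81% × $11,635.00 = $210.59

$210.59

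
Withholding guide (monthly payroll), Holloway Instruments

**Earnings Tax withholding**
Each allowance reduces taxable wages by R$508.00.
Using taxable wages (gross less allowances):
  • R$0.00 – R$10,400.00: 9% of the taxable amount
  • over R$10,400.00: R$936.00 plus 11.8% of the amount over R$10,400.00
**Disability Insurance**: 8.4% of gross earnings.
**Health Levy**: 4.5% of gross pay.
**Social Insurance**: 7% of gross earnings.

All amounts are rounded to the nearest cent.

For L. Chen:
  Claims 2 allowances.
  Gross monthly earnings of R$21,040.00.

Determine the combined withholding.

Earnings Tax: taxable = R$21,040.00 − 2×R$508.00 = R$20,024.00
  R$936.00 + 11.8% × (R$20,024.00 − R$10,400.00) = R$936.00 + 11.8% × R$9,624.00 = R$2,071.63
Disability Insurance: 8.4% × R$21,040.00 = R$1,767.36
Health Levy: 4.5% × R$21,040.00 = R$946.80
Social Insurance: 7% × R$21,040.00 = R$1,472.80
Total: R$2,071.63 + R$1,767.36 + R$946.80 + R$1,472.80 = R$6,258.59

R$6,258.59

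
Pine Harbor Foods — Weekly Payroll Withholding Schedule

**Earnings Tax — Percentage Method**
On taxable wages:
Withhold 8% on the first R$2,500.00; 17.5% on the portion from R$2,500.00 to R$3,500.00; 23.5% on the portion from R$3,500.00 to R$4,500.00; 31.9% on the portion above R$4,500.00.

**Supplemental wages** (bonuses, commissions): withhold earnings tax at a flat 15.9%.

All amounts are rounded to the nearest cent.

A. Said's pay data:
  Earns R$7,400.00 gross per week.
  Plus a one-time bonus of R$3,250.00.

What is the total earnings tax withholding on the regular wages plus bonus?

Earnings Tax: taxable = R$7,400.00
  R$610.00 + 31.9% × (R$7,400.00 − R$4,500.00) = R$610.00 + 31.9% × R$2,900.00 = R$1,535.10
Supplemental (15.9% flat on bonus): 15.9% × R$3,250.00 = R$516.75
Total earnings tax: R$1,535.10 + R$516.75 = R$2,051.85

R$2,051.85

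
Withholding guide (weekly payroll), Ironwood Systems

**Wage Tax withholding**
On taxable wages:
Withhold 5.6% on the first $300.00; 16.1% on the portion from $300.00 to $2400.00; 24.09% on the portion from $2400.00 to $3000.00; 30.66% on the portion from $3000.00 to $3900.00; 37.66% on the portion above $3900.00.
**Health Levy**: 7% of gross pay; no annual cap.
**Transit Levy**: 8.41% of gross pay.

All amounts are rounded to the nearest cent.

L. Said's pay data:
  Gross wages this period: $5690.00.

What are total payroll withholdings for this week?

$2326.32

Wage Tax: taxable = $5690.00
  $775.38 + 37.66% × ($5690.00 − $3900.00) = $775.38 + 37.66% × $1790.00 = $1449.49
Health Levy: 7% × $5690.00 = $398.30
Transit Levy: 8.41% × $5690.00 = $478.53
Total: $1449.49 + $398.30 + $478.53 = $2326.32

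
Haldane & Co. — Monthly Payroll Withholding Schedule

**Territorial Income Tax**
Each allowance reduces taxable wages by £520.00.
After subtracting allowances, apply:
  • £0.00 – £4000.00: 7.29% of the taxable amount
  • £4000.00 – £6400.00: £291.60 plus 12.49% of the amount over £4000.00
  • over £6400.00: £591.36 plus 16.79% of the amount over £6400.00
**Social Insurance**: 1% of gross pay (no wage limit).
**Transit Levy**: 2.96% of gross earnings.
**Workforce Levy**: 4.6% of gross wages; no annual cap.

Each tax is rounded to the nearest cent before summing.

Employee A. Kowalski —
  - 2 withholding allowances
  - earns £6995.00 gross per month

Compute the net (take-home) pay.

Territorial Income Tax: taxable = £6995.00 − 2×£520.00 = £5955.00
  £291.60 + 12.49% × (£5955.00 − £4000.00) = £291.60 + 12.49% × £1955.00 = £535.78
Social Insurance: 1% × £6995.00 = £69.95
Transit Levy: 2.96% × £6995.00 = £207.05
Workforce Levy: 4.6% × £6995.00 = £321.77
Total withheld: £535.78 + £69.95 + £207.05 + £321.77 = £1134.55
Net pay: £6995.00 − £1134.55 = £5860.45

£5860.45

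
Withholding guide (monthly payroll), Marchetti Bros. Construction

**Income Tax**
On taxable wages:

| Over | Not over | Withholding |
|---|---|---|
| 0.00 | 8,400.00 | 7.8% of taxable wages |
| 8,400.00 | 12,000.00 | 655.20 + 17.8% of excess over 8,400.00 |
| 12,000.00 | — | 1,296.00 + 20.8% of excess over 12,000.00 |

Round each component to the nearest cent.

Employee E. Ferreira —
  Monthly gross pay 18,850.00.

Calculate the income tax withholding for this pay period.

2,720.80

Income Tax: taxable = 18,850.00
  1,296.00 + 20.8% × (18,850.00 − 12,000.00) = 1,296.00 + 20.8% × 6,850.00 = 2,720.80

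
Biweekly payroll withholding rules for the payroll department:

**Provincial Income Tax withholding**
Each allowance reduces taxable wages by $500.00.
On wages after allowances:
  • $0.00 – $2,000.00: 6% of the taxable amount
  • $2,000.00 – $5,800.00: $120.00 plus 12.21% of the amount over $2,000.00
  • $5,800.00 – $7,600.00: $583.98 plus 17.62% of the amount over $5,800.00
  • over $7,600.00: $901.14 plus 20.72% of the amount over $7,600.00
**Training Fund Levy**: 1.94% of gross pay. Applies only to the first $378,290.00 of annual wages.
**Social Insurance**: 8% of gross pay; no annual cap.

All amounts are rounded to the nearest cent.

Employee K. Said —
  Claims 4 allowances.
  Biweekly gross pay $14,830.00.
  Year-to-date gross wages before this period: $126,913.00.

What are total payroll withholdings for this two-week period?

Provincial Income Tax: taxable = $14,830.00 − 4×$500.00 = $12,830.00
  $901.14 + 20.72% × ($12,830.00 − $7,600.00) = $901.14 + 20.72% × $5,230.00 = $1,984.80
Training Fund Levy: 1.94% × $14,830.00 = $287.70
Social Insurance: 8% × $14,830.00 = $1,186.40
Total: $1,984.80 + $287.70 + $1,186.40 = $3,458.90

$3,458.90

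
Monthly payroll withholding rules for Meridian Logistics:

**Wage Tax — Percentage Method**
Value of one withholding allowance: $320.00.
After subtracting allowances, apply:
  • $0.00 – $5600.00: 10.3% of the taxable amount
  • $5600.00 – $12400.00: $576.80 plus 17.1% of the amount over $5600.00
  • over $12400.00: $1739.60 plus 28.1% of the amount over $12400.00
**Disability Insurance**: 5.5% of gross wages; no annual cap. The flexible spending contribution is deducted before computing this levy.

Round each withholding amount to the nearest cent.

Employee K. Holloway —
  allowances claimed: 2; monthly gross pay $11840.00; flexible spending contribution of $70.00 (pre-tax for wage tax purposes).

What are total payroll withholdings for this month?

$2169.78

Wage Tax: taxable = $11840.00 − $70.00 − 2×$320.00 = $11130.00
  $576.80 + 17.1% × ($11130.00 − $5600.00) = $576.80 + 17.1% × $5530.00 = $1522.43
Disability Insurance: 5.5% × $11770.00 = $647.35
Total: $1522.43 + $647.35 = $2169.78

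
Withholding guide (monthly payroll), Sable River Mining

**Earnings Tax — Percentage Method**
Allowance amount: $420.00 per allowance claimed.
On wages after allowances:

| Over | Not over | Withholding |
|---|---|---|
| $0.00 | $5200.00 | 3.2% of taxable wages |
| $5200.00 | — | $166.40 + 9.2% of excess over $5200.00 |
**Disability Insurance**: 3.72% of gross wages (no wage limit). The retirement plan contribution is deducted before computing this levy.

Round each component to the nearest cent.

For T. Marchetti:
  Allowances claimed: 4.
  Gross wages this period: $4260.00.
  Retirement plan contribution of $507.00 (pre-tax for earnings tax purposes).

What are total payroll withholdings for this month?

Earnings Tax: taxable = $4260.00 − $507.00 − 4×$420.00 = $2073.00
  3.2% × $2073.00 = $66.34
Disability Insurance: 3.72% × $3753.00 = $139.61
Total: $66.34 + $139.61 = $205.95

$205.95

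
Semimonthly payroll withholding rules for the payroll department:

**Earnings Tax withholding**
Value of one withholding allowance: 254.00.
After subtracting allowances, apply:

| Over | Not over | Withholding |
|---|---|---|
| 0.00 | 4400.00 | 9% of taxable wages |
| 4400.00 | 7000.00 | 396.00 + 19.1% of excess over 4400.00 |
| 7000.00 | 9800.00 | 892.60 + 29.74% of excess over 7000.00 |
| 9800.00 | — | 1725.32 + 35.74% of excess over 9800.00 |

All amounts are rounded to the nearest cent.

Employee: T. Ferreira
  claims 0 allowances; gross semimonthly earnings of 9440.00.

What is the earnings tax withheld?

Earnings Tax: taxable = 9440.00
  892.60 + 29.74% × (9440.00 − 7000.00) = 892.60 + 29.74% × 2440.00 = 1618.26

1618.26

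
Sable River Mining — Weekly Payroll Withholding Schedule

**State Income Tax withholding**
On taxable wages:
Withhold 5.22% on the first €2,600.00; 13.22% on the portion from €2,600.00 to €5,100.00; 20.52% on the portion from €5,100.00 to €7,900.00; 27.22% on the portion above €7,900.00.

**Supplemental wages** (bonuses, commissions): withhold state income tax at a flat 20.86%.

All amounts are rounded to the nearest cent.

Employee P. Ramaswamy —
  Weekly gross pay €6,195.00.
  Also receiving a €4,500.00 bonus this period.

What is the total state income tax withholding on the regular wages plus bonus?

State Income Tax: taxable = €6,195.00
  €466.22 + 20.52% × (€6,195.00 − €5,100.00) = €466.22 + 20.52% × €1,095.00 = €690.91
Supplemental (20.86% flat on bonus): 20.86% × €4,500.00 = €938.70
Total state income tax: €690.91 + €938.70 = €1,629.61

€1,629.61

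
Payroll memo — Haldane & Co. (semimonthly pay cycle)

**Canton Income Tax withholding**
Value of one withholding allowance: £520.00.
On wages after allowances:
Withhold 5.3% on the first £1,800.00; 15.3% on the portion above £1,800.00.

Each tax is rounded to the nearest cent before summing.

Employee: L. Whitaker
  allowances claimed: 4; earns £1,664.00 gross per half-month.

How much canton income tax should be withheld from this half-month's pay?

£0.00

Canton Income Tax: taxable = £1,664.00 − 4×£520.00 = £-416.00
  Taxable ≤ 0 → £0.00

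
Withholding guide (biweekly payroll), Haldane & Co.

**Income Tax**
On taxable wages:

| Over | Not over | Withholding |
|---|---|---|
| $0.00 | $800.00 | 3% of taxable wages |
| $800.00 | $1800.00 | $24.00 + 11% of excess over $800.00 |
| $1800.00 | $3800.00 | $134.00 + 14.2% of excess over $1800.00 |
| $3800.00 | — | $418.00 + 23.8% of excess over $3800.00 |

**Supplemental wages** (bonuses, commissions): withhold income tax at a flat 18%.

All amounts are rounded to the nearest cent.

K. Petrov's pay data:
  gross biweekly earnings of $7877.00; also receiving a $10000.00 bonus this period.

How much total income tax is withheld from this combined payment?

$3188.33

Income Tax: taxable = $7877.00
  $418.00 + 23.8% × ($7877.00 − $3800.00) = $418.00 + 23.8% × $4077.00 = $1388.33
Supplemental (18% flat on bonus): 18% × $10000.00 = $1800.00
Total income tax: $1388.33 + $1800.00 = $3188.33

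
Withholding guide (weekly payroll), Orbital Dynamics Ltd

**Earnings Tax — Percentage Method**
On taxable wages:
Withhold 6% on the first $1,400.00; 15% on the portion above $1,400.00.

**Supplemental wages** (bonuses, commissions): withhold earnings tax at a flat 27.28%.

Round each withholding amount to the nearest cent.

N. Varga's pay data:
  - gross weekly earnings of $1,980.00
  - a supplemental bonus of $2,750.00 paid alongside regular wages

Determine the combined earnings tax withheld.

Earnings Tax: taxable = $1,980.00
  $84.00 + 15% × ($1,980.00 − $1,400.00) = $84.00 + 15% × $580.00 = $171.00
Supplemental (27.28% flat on bonus): 27.28% × $2,750.00 = $750.20
Total earnings tax: $171.00 + $750.20 = $921.20

$921.20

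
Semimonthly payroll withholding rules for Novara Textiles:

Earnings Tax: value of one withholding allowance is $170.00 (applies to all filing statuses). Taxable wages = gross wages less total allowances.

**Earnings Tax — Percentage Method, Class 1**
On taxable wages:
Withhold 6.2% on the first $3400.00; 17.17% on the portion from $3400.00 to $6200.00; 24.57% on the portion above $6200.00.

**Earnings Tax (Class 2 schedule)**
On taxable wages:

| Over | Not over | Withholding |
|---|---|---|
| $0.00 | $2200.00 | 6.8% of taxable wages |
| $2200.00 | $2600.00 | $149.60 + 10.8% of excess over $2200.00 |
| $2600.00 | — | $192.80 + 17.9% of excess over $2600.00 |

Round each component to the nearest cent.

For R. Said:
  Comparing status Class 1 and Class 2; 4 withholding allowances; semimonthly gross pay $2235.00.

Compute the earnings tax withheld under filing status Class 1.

$96.41

Earnings Tax (Class 1): taxable = $2235.00 − 4×$170.00 = $1555.00
  6.2% × $1555.00 = $96.41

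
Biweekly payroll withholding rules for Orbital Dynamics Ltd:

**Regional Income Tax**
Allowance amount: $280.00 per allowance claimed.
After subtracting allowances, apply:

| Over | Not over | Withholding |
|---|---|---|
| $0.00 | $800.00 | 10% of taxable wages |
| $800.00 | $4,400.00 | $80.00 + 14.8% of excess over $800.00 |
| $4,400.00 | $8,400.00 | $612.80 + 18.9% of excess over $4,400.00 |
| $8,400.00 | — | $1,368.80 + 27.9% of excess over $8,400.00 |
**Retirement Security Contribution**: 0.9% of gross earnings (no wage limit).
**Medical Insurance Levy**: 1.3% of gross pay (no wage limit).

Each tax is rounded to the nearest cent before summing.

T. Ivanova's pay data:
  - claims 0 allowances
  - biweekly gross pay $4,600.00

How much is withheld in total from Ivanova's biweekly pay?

Regional Income Tax: taxable = $4,600.00
  $612.80 + 18.9% × ($4,600.00 − $4,400.00) = $612.80 + 18.9% × $200.00 = $650.60
Retirement Security Contribution: 0.9% × $4,600.00 = $41.40
Medical Insurance Levy: 1.3% × $4,600.00 = $59.80
Total: $650.60 + $41.40 + $59.80 = $751.80

$751.80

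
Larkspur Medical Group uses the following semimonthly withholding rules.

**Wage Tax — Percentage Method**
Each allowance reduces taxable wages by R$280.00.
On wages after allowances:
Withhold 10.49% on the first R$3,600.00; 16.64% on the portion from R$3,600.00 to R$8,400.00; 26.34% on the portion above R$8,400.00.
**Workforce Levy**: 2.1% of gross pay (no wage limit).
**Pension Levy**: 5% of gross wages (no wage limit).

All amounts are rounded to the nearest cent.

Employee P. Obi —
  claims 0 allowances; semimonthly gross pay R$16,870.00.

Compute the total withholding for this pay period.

Wage Tax: taxable = R$16,870.00
  R$1,176.36 + 26.34% × (R$16,870.00 − R$8,400.00) = R$1,176.36 + 26.34% × R$8,470.00 = R$3,407.36
Workforce Levy: 2.1% × R$16,870.00 = R$354.27
Pension Levy: 5% × R$16,870.00 = R$843.50
Total: R$3,407.36 + R$354.27 + R$843.50 = R$4,605.13

R$4,605.13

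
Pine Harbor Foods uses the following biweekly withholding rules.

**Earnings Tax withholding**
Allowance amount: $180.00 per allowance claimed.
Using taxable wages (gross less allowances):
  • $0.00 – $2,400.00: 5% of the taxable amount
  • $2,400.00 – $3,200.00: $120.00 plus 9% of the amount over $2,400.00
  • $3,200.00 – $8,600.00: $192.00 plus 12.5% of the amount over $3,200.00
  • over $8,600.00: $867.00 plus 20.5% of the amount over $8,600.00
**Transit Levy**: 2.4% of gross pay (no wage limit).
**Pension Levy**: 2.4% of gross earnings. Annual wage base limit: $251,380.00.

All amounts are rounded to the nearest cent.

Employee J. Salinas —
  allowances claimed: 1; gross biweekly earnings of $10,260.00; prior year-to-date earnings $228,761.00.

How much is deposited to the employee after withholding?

$8,597.12

Earnings Tax: taxable = $10,260.00 − 1×$180.00 = $10,080.00
  $867.00 + 20.5% × ($10,080.00 − $8,600.00) = $867.00 + 20.5% × $1,480.00 = $1,170.40
Transit Levy: 2.4% × $10,260.00 = $246.24
Pension Levy: 2.4% × $10,260.00 = $246.24
Total withheld: $1,170.40 + $246.24 + $246.24 = $1,662.88
Net pay: $10,260.00 − $1,662.88 = $8,597.12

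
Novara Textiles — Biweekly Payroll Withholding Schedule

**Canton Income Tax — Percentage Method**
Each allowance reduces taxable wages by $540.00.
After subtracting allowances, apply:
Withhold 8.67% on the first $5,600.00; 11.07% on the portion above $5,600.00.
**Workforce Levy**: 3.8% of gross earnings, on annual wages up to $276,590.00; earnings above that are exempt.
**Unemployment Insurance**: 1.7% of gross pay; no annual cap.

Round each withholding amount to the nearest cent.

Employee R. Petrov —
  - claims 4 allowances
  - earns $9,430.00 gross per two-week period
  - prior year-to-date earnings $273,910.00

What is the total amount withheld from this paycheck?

Canton Income Tax: taxable = $9,430.00 − 4×$540.00 = $7,270.00
  $485.52 + 11.07% × ($7,270.00 − $5,600.00) = $485.52 + 11.07% × $1,670.00 = $670.39
Workforce Levy: cap $276,590.00 − YTD $273,910.00 = $2,680.00 subject; 3.8% × $2,680.00 = $101.84
Unemployment Insurance: 1.7% × $9,430.00 = $160.31
Total: $670.39 + $101.84 + $160.31 = $932.54

$932.54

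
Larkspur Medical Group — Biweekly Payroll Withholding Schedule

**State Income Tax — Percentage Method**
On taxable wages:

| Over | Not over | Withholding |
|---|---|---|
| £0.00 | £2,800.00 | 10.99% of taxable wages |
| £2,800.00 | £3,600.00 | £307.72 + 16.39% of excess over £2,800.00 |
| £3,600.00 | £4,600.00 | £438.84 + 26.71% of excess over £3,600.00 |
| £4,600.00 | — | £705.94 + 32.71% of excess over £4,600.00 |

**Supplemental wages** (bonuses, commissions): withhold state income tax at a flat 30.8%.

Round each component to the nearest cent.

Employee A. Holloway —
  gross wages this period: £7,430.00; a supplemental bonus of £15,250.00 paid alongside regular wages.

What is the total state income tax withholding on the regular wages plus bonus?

State Income Tax: taxable = £7,430.00
  £705.94 + 32.71% × (£7,430.00 − £4,600.00) = £705.94 + 32.71% × £2,830.00 = £1,631.63
Supplemental (30.8% flat on bonus): 30.8% × £15,250.00 = £4,697.00
Total state income tax: £1,631.63 + £4,697.00 = £6,328.63

£6,328.63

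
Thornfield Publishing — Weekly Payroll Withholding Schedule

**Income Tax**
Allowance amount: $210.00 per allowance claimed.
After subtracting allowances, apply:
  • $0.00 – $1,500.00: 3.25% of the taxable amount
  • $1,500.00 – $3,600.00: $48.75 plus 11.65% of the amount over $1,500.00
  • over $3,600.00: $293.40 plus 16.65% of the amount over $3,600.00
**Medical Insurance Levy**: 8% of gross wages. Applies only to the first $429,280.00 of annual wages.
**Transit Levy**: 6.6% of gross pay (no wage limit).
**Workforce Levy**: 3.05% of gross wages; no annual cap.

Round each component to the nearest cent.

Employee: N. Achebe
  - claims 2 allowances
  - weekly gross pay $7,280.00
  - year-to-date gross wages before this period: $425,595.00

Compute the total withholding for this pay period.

Income Tax: taxable = $7,280.00 − 2×$210.00 = $6,860.00
  $293.40 + 16.65% × ($6,860.00 − $3,600.00) = $293.40 + 16.65% × $3,260.00 = $836.19
Medical Insurance Levy: cap $429,280.00 − YTD $425,595.00 = $3,685.00 subject; 8% × $3,685.00 = $294.80
Transit Levy: 6.6% × $7,280.00 = $480.48
Workforce Levy: 3.05% × $7,280.00 = $222.04
Total: $836.19 + $294.80 + $480.48 + $222.04 = $1,833.51

$1,833.51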